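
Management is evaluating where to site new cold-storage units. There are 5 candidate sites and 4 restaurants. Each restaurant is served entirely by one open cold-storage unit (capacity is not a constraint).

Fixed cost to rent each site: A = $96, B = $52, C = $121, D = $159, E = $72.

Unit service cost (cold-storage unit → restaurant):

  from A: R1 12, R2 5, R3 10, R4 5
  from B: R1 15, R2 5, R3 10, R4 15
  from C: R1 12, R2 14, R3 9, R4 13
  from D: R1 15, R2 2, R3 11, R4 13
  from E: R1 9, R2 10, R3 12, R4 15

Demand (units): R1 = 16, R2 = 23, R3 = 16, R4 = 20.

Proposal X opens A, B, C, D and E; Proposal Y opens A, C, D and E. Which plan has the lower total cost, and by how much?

Proposal Y is cheaper by 52.

Proposal X: {A, B, C, D, E}: R1→E 9·16=144, R2→D 2·23=46, R3→C 9·16=144, R4→A 5·20=100. Service 434; fixed 500; total 934.
Proposal Y: {A, C, D, E}: R1→E 9·16=144, R2→D 2·23=46, R3→C 9·16=144, R4→A 5·20=100. Service 434; fixed 448; total 882.
Difference: |934 − 882| = 52.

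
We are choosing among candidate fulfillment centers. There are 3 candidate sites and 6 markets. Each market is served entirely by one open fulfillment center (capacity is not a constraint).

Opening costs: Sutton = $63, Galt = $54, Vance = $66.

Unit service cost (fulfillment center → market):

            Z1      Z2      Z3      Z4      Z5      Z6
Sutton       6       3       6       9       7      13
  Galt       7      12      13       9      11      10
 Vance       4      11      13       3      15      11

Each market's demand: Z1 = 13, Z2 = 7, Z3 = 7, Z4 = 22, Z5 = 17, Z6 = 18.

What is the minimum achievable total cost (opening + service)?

For any fixed open set, each market goes to its cheapest open site; total = fixed + service.
{Sutton, Vance}: Z1→Vance 4·13=52, Z2→Sutton 3·7=21, Z3→Sutton 6·7=42, Z4→Vance 3·22=66, Z5→Sutton 7·17=119, Z6→Vance 11·18=198. Service 498; fixed 129; total 627.
{Sutton, Galt, Vance}: Z1→Vance 4·13=52, Z2→Sutton 3·7=21, Z3→Sutton 6·7=42, Z4→Vance 3·22=66, Z5→Sutton 7·17=119, Z6→Galt 10·18=180. Service 480; fixed 183; total 663.
{Sutton}: service 692 + fixed 63 = 755
{Galt}: service 831 + fixed 54 = 885
No other subset beats 627.

Minimum total cost: 627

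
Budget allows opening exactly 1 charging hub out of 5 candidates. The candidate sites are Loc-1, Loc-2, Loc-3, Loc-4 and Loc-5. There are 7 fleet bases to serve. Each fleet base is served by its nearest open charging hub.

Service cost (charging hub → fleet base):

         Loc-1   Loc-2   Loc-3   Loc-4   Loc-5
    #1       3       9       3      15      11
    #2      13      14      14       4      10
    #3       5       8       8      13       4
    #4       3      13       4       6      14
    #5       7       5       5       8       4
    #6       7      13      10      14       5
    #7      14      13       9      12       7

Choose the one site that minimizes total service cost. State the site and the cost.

With exactly 1 open, each fleet base uses its cheapest among the chosen.
{Loc-1}: #1→Loc-1 3, #2→Loc-1 13, #3→Loc-1 5, #4→Loc-1 3, #5→Loc-1 7, #6→Loc-1 7, #7→Loc-1 14. Service cost 52.
{Loc-3}: service cost 53
{Loc-5}: service cost 55
Among all 5 size-1 choices, {Loc-1} is lowest.

Choose Loc-1 only; total service cost 52.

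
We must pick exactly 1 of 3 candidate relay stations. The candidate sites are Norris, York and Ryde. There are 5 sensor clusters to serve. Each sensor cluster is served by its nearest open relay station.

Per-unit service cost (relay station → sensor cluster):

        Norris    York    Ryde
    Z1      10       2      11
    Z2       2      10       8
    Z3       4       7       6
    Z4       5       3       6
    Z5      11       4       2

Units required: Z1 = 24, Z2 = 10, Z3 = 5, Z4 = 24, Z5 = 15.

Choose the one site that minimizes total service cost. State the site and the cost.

With exactly 1 open, each sensor cluster uses its cheapest among the chosen.
{York}: Z1→York 2·24=48, Z2→York 10·10=100, Z3→York 7·5=35, Z4→York 3·24=72, Z5→York 4·15=60. Service cost 315.
{Ryde}: service cost 548
{Norris}: service cost 565
Among all 3 size-1 choices, {York} is lowest.

Choose York only; total service cost 315.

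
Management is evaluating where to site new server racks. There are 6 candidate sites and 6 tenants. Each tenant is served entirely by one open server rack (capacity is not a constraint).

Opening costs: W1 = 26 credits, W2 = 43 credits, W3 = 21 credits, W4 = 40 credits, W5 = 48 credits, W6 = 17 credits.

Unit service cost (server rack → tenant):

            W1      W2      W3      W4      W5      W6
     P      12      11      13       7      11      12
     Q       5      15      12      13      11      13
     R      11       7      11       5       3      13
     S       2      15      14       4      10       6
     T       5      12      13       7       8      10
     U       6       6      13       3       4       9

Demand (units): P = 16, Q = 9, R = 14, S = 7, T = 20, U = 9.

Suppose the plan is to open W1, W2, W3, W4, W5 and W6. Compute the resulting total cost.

Each tenant is assigned to its cheapest site among the open ones.
{W1, W2, W3, W4, W5, W6}: P→W4 7·16=112, Q→W1 5·9=45, R→W5 3·14=42, S→W1 2·7=14, T→W1 5·20=100, U→W4 3·9=27. Service 340; fixed 195; total 535.

Total cost: 535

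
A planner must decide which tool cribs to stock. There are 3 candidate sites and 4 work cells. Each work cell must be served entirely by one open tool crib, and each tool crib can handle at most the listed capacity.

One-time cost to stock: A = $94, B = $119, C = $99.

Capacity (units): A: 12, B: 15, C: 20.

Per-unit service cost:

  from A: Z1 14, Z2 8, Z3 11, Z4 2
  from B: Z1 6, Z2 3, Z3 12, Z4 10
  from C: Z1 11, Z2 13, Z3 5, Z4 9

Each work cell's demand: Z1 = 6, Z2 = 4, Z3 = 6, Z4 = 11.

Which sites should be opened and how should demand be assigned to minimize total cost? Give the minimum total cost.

Open {A, C}: Z1→C 11·6=66, Z2→C 13·4=52, Z3→C 5·6=30, Z4→A 2·11=22.
Loads: A carries 11/12, C carries 16/20. Service 170; fixed 193; total 363.
Next best feasible plan costs 395.

Minimum total cost: 363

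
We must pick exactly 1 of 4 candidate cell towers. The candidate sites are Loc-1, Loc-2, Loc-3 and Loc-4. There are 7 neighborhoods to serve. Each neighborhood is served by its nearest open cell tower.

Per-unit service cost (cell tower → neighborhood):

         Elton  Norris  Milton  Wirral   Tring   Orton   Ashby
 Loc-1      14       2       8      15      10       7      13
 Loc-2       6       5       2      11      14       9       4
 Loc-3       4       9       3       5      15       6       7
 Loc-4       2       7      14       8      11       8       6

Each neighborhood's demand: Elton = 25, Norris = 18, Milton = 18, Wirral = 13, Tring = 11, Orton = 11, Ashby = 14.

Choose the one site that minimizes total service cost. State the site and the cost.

Choose Loc-3 only; total service cost 710.

With exactly 1 open, each neighborhood uses its cheapest among the chosen.
{Loc-3}: Elton→Loc-3 4·25=100, Norris→Loc-3 9·18=162, Milton→Loc-3 3·18=54, Wirral→Loc-3 5·13=65, Tring→Loc-3 15·11=165, Orton→Loc-3 6·11=66, Ashby→Loc-3 7·14=98. Service cost 710.
{Loc-2}: service cost 728
{Loc-4}: service cost 825
Among all 4 size-1 choices, {Loc-3} is lowest.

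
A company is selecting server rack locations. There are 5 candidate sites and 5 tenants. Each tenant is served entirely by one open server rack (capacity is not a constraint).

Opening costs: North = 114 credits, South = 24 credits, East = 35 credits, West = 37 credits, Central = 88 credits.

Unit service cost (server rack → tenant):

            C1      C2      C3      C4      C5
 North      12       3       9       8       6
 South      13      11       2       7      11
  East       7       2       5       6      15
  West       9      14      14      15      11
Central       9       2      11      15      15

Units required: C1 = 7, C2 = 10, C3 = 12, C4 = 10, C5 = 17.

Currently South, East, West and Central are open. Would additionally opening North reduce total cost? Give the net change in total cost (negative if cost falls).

Current service cost with {South, East, West, Central}: 340.
Adding North: each tenant re-picks its cheapest; new service cost 255, saving 85.
Extra fixed cost: 114. Net change = 114 − 85 = 29.
(Totals: 524 → 553.)

No — net change +29 (cost rises by 29).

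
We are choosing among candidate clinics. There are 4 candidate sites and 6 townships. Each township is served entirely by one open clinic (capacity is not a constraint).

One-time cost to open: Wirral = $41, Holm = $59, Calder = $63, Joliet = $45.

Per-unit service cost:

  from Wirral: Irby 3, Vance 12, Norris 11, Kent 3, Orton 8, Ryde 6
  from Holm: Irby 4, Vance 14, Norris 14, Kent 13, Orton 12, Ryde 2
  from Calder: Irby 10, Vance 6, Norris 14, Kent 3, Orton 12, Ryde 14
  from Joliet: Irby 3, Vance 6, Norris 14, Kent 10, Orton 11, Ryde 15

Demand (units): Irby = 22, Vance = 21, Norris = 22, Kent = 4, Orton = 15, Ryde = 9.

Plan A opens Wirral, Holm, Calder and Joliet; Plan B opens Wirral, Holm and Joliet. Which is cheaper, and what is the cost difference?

Plan A: {Wirral, Holm, Calder, Joliet}: Irby→Wirral 3·22=66, Vance→Calder 6·21=126, Norris→Wirral 11·22=242, Kent→Wirral 3·4=12, Orton→Wirral 8·15=120, Ryde→Holm 2·9=18. Service 584; fixed 208; total 792.
Plan B: {Wirral, Holm, Joliet}: Irby→Wirral 3·22=66, Vance→Joliet 6·21=126, Norris→Wirral 11·22=242, Kent→Wirral 3·4=12, Orton→Wirral 8·15=120, Ryde→Holm 2·9=18. Service 584; fixed 145; total 729.
Difference: |792 − 729| = 63.

Plan B is cheaper by 63.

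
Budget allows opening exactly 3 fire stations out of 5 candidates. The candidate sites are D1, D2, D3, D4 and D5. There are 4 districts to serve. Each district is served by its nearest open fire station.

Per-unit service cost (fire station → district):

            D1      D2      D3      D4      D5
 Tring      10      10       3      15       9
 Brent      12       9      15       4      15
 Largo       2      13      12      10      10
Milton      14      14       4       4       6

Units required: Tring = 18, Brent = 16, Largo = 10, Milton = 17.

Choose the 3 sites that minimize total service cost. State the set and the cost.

Choose D1, D3 and D4; total service cost 206.

With exactly 3 open, each district uses its cheapest among the chosen.
{D1, D3, D4}: Tring→D3 3·18=54, Brent→D4 4·16=64, Largo→D1 2·10=20, Milton→D3 4·17=68. Service cost 206.
{D1, D2, D3}: service cost 286
{D2, D3, D4}: service cost 286
Among all 10 size-3 choices, {D1, D3, D4} is lowest.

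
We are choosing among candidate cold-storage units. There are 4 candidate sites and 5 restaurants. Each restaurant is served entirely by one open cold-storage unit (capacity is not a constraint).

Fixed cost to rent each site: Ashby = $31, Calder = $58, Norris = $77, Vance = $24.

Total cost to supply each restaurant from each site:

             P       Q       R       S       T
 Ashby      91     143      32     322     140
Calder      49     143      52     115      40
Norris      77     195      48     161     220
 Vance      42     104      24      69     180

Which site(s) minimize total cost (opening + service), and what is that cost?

Open Calder and Vance; minimum total cost 361.

For any fixed open set, each restaurant goes to its cheapest open site; total = fixed + service.
{Calder, Vance}: P→Vance 42, Q→Vance 104, R→Vance 24, S→Vance 69, T→Calder 40. Service 279; fixed 82; total 361.
{Ashby, Calder, Vance}: P→Vance 42, Q→Vance 104, R→Vance 24, S→Vance 69, T→Calder 40. Service 279; fixed 113; total 392.
{Ashby, Vance}: service 379 + fixed 55 = 434
{Ashby, Calder, Norris, Vance}: service 279 + fixed 190 = 469
(All 15 nonempty subsets were checked; Calder and Vance is lowest.)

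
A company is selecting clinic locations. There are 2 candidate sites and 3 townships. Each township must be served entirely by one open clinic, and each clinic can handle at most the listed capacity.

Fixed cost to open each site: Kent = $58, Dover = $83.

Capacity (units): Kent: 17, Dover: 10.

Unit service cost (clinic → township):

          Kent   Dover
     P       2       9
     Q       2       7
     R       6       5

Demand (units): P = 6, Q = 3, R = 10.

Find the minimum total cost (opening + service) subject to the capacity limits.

Minimum total cost: 209

Open {Kent, Dover}: P→Kent 2·6=12, Q→Kent 2·3=6, R→Dover 5·10=50.
Loads: Kent carries 9/17, Dover carries 10/10. Service 68; fixed 141; total 209.
Next best feasible plan costs 234.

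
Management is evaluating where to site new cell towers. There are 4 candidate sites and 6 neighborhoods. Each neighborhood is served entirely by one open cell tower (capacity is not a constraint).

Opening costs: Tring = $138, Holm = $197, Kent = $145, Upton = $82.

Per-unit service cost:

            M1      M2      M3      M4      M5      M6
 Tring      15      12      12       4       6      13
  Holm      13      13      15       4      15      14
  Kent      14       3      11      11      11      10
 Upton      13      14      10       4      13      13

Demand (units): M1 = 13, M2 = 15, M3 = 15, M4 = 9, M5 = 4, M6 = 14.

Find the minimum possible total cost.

Minimum total cost: 811

For any fixed open set, each neighborhood goes to its cheapest open site; total = fixed + service.
{Kent, Upton}: M1→Upton 13·13=169, M2→Kent 3·15=45, M3→Upton 10·15=150, M4→Upton 4·9=36, M5→Kent 11·4=44, M6→Kent 10·14=140. Service 584; fixed 227; total 811.
{Kent}: M1→Kent 14·13=182, M2→Kent 3·15=45, M3→Kent 11·15=165, M4→Kent 11·9=99, M5→Kent 11·4=44, M6→Kent 10·14=140. Service 675; fixed 145; total 820.
{Tring, Kent}: service 592 + fixed 283 = 875
{Tring, Holm, Kent, Upton}: M1→Holm 13·13=169, M2→Kent 3·15=45, M3→Upton 10·15=150, M4→Tring 4·9=36, M5→Tring 6·4=24, M6→Kent 10·14=140. Service 564; fixed 562; total 1126.
No other subset beats 811.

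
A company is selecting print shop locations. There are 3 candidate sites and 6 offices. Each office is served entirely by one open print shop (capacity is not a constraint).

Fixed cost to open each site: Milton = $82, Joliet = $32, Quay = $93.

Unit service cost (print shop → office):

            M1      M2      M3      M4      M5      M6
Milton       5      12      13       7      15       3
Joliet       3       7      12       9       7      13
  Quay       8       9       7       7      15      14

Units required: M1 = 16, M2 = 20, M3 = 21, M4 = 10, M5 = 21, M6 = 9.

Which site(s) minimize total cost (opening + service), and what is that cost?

Open Milton, Joliet and Quay; minimum total cost 786.

For any fixed open set, each office goes to its cheapest open site; total = fixed + service.
{Milton, Joliet, Quay}: M1→Joliet 3·16=48, M2→Joliet 7·20=140, M3→Quay 7·21=147, M4→Milton 7·10=70, M5→Joliet 7·21=147, M6→Milton 3·9=27. Service 579; fixed 207; total 786.
{Joliet, Quay}: service 669 + fixed 125 = 794
{Milton, Joliet}: M1→Joliet 3·16=48, M2→Joliet 7·20=140, M3→Joliet 12·21=252, M4→Milton 7·10=70, M5→Joliet 7·21=147, M6→Milton 3·9=27. Service 684; fixed 114; total 798.
{Joliet}: M1→Joliet 3·16=48, M2→Joliet 7·20=140, M3→Joliet 12·21=252, M4→Joliet 9·10=90, M5→Joliet 7·21=147, M6→Joliet 13·9=117. Service 794; fixed 32; total 826.
No other subset beats 786.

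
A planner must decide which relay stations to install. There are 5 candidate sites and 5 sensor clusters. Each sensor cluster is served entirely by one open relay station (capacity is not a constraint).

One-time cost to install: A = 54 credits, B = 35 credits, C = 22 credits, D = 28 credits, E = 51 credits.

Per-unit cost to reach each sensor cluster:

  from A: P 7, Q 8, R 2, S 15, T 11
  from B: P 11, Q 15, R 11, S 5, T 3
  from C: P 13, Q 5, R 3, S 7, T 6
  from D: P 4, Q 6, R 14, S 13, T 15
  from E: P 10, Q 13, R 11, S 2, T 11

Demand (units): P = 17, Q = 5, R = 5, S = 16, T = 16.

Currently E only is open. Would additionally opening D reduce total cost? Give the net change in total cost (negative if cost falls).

Current service cost with {E}: 498.
Adding D: each sensor cluster re-picks its cheapest; new service cost 361, saving 137.
Extra fixed cost: 28. Net change = 28 − 137 = -109.
(Totals: 549 → 440.)

Yes — net change −109 (cost falls by 109).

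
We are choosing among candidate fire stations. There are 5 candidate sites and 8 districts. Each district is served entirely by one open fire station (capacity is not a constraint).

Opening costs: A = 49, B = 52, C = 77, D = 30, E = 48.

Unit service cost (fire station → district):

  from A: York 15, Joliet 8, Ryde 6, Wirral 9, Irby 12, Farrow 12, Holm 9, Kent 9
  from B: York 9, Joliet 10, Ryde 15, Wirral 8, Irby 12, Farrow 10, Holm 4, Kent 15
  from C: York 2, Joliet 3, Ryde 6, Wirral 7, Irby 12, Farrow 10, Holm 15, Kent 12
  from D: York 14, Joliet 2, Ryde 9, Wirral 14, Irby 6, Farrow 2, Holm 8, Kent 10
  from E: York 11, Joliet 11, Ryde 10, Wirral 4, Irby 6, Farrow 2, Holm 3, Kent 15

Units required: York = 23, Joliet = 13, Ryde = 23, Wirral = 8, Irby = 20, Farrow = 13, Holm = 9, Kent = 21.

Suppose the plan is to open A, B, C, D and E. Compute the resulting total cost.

Each district is assigned to its cheapest site among the open ones.
{A, B, C, D, E}: York→C 2·23=46, Joliet→D 2·13=26, Ryde→A 6·23=138, Wirral→E 4·8=32, Irby→D 6·20=120, Farrow→D 2·13=26, Holm→E 3·9=27, Kent→A 9·21=189. Service 604; fixed 256; total 860.

Total cost: 860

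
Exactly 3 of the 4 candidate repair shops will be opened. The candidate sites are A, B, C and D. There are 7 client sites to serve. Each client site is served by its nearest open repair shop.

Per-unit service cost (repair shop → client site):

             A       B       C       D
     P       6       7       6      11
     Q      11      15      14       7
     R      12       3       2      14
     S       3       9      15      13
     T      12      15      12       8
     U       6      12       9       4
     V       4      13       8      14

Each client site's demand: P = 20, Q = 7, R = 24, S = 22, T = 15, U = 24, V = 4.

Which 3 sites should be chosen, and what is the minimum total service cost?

Choose A, C and D; total service cost 515.

With exactly 3 open, each client site uses its cheapest among the chosen.
{A, C, D}: P→A 6·20=120, Q→D 7·7=49, R→C 2·24=48, S→A 3·22=66, T→D 8·15=120, U→D 4·24=96, V→A 4·4=16. Service cost 515.
{A, B, D}: service cost 539
{A, B, C}: service cost 651
Among all 4 size-3 choices, {A, C, D} is lowest.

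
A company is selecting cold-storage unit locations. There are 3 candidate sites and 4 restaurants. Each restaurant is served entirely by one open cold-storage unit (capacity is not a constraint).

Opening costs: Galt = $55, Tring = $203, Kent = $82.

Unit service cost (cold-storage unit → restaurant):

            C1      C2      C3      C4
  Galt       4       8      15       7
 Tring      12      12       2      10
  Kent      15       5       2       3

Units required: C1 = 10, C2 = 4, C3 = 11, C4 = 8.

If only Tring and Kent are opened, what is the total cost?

Each restaurant is assigned to its cheapest site among the open ones.
{Tring, Kent}: C1→Tring 12·10=120, C2→Kent 5·4=20, C3→Tring 2·11=22, C4→Kent 3·8=24. Service 186; fixed 285; total 471.

Total cost: 471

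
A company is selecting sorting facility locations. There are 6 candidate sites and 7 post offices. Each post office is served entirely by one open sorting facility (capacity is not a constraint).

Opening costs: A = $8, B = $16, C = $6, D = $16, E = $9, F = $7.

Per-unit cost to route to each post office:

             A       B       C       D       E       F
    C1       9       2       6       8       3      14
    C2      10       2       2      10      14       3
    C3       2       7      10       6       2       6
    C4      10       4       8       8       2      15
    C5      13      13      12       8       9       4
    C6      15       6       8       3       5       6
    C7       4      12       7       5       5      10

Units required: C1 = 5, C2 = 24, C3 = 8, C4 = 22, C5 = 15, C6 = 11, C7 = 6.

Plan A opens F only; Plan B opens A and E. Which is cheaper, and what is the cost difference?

Plan A: {F}: C1→F 14·5=70, C2→F 3·24=72, C3→F 6·8=48, C4→F 15·22=330, C5→F 4·15=60, C6→F 6·11=66, C7→F 10·6=60. Service 706; fixed 7; total 713.
Plan B: {A, E}: C1→E 3·5=15, C2→A 10·24=240, C3→A 2·8=16, C4→E 2·22=44, C5→E 9·15=135, C6→E 5·11=55, C7→A 4·6=24. Service 529; fixed 17; total 546.
Difference: |713 − 546| = 167.

Plan B is cheaper by 167.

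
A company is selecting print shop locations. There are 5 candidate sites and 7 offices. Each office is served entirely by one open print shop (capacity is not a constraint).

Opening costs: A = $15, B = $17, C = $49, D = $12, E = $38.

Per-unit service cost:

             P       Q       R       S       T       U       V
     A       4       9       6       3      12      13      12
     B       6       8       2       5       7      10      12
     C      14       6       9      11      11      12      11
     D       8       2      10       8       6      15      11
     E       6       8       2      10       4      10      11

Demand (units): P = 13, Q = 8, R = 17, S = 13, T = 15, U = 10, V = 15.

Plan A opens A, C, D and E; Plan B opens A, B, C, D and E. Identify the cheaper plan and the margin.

Plan A: {A, C, D, E}: P→A 4·13=52, Q→D 2·8=16, R→E 2·17=34, S→A 3·13=39, T→E 4·15=60, U→E 10·10=100, V→C 11·15=165. Service 466; fixed 114; total 580.
Plan B: {A, B, C, D, E}: P→A 4·13=52, Q→D 2·8=16, R→B 2·17=34, S→A 3·13=39, T→E 4·15=60, U→B 10·10=100, V→C 11·15=165. Service 466; fixed 131; total 597.
Difference: |580 − 597| = 17.

Plan A is cheaper by 17.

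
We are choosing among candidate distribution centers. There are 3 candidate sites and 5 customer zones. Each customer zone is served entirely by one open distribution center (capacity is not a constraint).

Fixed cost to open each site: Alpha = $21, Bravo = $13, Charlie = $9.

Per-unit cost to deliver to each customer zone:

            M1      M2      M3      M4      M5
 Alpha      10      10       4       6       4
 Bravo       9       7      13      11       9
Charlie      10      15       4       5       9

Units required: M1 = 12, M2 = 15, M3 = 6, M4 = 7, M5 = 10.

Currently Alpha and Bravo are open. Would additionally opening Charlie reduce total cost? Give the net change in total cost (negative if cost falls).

No — net change +2 (cost rises by 2).

Current service cost with {Alpha, Bravo}: 319.
Adding Charlie: each customer zone re-picks its cheapest; new service cost 312, saving 7.
Extra fixed cost: 9. Net change = 9 − 7 = 2.
(Totals: 353 → 355.)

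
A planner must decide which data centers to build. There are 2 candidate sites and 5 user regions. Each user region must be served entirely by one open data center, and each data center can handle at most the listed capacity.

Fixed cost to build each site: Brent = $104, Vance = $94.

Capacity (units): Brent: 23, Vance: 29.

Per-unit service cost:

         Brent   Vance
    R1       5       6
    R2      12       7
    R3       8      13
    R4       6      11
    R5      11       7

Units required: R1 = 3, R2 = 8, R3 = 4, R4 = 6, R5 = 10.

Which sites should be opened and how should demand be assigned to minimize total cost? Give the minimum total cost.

Minimum total cost: 407

Open {Brent, Vance}: R1→Brent 5·3=15, R2→Vance 7·8=56, R3→Brent 8·4=32, R4→Brent 6·6=36, R5→Vance 7·10=70.
Loads: Brent carries 13/23, Vance carries 18/29. Service 209; fixed 198; total 407.
Next best feasible plan costs 410.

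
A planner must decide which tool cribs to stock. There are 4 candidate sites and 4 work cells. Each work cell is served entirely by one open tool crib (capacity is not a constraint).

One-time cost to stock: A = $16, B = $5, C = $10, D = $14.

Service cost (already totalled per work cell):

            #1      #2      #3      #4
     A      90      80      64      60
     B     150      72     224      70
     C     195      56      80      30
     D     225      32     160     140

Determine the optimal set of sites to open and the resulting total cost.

Open A, C and D; minimum total cost 256.

For any fixed open set, each work cell goes to its cheapest open site; total = fixed + service.
{A, C, D}: #1→A 90, #2→D 32, #3→A 64, #4→C 30. Service 216; fixed 40; total 256.
{A, B, C, D}: #1→A 90, #2→D 32, #3→A 64, #4→C 30. Service 216; fixed 45; total 261.
{A, C}: service 240 + fixed 26 = 266
{B}: #1→B 150, #2→B 72, #3→B 224, #4→B 70. Service 516; fixed 5; total 521.
No other subset beats 256.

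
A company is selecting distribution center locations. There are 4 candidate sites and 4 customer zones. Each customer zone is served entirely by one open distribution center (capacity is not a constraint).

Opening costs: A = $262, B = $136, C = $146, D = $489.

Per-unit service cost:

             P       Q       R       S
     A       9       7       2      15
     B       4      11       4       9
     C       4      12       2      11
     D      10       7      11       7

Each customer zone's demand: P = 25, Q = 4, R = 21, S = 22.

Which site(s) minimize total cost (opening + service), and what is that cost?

For any fixed open set, each customer zone goes to its cheapest open site; total = fixed + service.
{B}: P→B 4·25=100, Q→B 11·4=44, R→B 4·21=84, S→B 9·22=198. Service 426; fixed 136; total 562.
{C}: service 432 + fixed 146 = 578
{B, C}: P→B 4·25=100, Q→B 11·4=44, R→C 2·21=42, S→B 9·22=198. Service 384; fixed 282; total 666.
{A, B, C, D}: service 324 + fixed 1033 = 1357
No other subset beats 562.

Open B only; minimum total cost 562.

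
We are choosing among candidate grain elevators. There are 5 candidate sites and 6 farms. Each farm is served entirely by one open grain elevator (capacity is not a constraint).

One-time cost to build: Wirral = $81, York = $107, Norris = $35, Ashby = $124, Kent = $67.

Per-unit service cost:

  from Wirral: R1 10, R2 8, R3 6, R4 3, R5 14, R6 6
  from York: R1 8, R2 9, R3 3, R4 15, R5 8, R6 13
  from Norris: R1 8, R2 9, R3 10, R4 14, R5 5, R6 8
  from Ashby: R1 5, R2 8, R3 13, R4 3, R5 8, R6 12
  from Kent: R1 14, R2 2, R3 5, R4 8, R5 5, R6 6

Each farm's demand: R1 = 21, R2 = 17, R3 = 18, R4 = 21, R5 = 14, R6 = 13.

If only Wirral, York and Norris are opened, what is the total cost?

Total cost: 792

Each farm is assigned to its cheapest site among the open ones.
{Wirral, York, Norris}: R1→York 8·21=168, R2→Wirral 8·17=136, R3→York 3·18=54, R4→Wirral 3·21=63, R5→Norris 5·14=70, R6→Wirral 6·13=78. Service 569; fixed 223; total 792.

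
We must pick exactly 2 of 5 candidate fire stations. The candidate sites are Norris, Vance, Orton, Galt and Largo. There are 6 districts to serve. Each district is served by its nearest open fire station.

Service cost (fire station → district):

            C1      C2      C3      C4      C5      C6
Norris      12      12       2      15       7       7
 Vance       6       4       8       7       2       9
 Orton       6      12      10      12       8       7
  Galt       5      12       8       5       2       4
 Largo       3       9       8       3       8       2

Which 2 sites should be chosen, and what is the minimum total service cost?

Choose Vance and Largo; total service cost 22.

With exactly 2 open, each district uses its cheapest among the chosen.
{Vance, Largo}: C1→Largo 3, C2→Vance 4, C3→Vance 8, C4→Largo 3, C5→Vance 2, C6→Largo 2. Service cost 22.
{Norris, Largo}: service cost 26
{Galt, Largo}: service cost 27
Among all 10 size-2 choices, {Vance, Largo} is lowest.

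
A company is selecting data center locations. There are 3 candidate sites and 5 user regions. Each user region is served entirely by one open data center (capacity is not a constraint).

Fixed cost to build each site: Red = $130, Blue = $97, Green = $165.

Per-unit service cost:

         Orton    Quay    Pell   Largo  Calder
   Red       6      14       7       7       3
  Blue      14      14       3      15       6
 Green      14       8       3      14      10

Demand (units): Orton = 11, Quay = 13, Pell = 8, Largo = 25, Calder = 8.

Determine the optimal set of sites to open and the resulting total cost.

Open Red only; minimum total cost 633.

For any fixed open set, each user region goes to its cheapest open site; total = fixed + service.
{Red}: Orton→Red 6·11=66, Quay→Red 14·13=182, Pell→Red 7·8=56, Largo→Red 7·25=175, Calder→Red 3·8=24. Service 503; fixed 130; total 633.
{Red, Green}: service 393 + fixed 295 = 688
{Red, Blue}: Orton→Red 6·11=66, Quay→Red 14·13=182, Pell→Blue 3·8=24, Largo→Red 7·25=175, Calder→Red 3·8=24. Service 471; fixed 227; total 698.
{Red, Blue, Green}: Orton→Red 6·11=66, Quay→Green 8·13=104, Pell→Blue 3·8=24, Largo→Red 7·25=175, Calder→Red 3·8=24. Service 393; fixed 392; total 785.
No other subset beats 633.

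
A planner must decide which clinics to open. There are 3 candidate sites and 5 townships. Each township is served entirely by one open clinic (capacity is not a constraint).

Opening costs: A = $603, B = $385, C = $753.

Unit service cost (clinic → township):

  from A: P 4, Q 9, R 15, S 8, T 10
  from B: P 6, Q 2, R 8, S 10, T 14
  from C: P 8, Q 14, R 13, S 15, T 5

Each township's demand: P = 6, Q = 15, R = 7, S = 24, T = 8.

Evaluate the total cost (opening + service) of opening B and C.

Total cost: 1540

Each township is assigned to its cheapest site among the open ones.
{B, C}: P→B 6·6=36, Q→B 2·15=30, R→B 8·7=56, S→B 10·24=240, T→C 5·8=40. Service 402; fixed 1138; total 1540.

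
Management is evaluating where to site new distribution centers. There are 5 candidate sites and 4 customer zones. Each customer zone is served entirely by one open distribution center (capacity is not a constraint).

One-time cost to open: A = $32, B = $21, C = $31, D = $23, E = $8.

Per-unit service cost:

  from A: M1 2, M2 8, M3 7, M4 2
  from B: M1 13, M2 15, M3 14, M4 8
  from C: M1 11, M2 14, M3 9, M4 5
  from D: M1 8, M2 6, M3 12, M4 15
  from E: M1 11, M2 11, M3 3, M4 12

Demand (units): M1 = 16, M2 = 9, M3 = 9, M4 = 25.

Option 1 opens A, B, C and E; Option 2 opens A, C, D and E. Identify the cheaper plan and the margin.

Option 2 is cheaper by 16.

Option 1: {A, B, C, E}: M1→A 2·16=32, M2→A 8·9=72, M3→E 3·9=27, M4→A 2·25=50. Service 181; fixed 92; total 273.
Option 2: {A, C, D, E}: M1→A 2·16=32, M2→D 6·9=54, M3→E 3·9=27, M4→A 2·25=50. Service 163; fixed 94; total 257.
Difference: |273 − 257| = 16.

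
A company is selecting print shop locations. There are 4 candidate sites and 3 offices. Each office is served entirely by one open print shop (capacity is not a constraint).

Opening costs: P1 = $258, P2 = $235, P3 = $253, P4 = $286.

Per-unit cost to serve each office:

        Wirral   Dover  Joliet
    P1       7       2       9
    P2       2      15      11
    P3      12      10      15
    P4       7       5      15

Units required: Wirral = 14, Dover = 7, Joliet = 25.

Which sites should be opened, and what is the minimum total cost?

For any fixed open set, each office goes to its cheapest open site; total = fixed + service.
{P1}: Wirral→P1 7·14=98, Dover→P1 2·7=14, Joliet→P1 9·25=225. Service 337; fixed 258; total 595.
{P2}: Wirral→P2 2·14=28, Dover→P2 15·7=105, Joliet→P2 11·25=275. Service 408; fixed 235; total 643.
{P1, P2}: service 267 + fixed 493 = 760
{P1, P2, P3, P4}: service 267 + fixed 1032 = 1299
No other subset beats 595.

Open P1 only; minimum total cost 595.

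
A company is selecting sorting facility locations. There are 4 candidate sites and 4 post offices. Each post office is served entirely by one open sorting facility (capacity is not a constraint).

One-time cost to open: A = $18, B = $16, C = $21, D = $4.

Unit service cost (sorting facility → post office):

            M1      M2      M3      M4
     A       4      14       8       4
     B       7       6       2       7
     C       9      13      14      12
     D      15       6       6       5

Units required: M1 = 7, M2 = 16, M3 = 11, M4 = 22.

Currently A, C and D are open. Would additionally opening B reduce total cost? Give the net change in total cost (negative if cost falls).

Yes — net change −28 (cost falls by 28).

Current service cost with {A, C, D}: 278.
Adding B: each post office re-picks its cheapest; new service cost 234, saving 44.
Extra fixed cost: 16. Net change = 16 − 44 = -28.
(Totals: 321 → 293.)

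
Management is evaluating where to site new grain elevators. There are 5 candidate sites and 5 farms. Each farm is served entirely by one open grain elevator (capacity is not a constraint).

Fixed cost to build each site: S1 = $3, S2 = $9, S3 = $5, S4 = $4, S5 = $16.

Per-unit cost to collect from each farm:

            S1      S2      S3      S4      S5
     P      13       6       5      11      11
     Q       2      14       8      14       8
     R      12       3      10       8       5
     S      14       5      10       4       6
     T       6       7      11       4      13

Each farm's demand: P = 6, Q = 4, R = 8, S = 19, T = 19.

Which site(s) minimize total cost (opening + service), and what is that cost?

Open S1, S2, S3 and S4; minimum total cost 235.

For any fixed open set, each farm goes to its cheapest open site; total = fixed + service.
{S1, S2, S3, S4}: P→S3 5·6=30, Q→S1 2·4=8, R→S2 3·8=24, S→S4 4·19=76, T→S4 4·19=76. Service 214; fixed 21; total 235.
{S1, S2, S4}: service 220 + fixed 16 = 236
{S1, S2, S3, S4, S5}: service 214 + fixed 37 = 251
{S1}: service 562 + fixed 3 = 565
No other subset beats 235.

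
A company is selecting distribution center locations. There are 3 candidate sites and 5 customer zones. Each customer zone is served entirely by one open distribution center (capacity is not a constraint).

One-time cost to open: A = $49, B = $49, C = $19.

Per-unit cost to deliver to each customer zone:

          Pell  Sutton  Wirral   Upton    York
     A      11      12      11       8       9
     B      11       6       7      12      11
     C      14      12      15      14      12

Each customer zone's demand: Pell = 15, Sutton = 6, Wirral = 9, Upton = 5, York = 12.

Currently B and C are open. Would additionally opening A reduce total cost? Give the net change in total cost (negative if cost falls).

Current service cost with {B, C}: 456.
Adding A: each customer zone re-picks its cheapest; new service cost 412, saving 44.
Extra fixed cost: 49. Net change = 49 − 44 = 5.
(Totals: 524 → 529.)

No — net change +5 (cost rises by 5).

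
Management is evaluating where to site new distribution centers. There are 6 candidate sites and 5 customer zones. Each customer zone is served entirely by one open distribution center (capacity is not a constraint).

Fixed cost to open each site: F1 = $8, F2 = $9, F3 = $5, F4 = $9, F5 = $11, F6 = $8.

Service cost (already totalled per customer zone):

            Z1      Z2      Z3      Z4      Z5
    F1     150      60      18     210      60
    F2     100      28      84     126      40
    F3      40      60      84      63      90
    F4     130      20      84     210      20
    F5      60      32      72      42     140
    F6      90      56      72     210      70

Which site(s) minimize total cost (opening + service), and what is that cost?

For any fixed open set, each customer zone goes to its cheapest open site; total = fixed + service.
{F1, F3, F4, F5}: Z1→F3 40, Z2→F4 20, Z3→F1 18, Z4→F5 42, Z5→F4 20. Service 140; fixed 33; total 173.
{F1, F3, F4, F5, F6}: service 140 + fixed 41 = 181
{F1, F2, F3, F4, F5}: service 140 + fixed 42 = 182
{F1, F2, F3, F4, F5, F6}: service 140 + fixed 50 = 190
No other subset beats 173.

Open F1, F3, F4 and F5; minimum total cost 173.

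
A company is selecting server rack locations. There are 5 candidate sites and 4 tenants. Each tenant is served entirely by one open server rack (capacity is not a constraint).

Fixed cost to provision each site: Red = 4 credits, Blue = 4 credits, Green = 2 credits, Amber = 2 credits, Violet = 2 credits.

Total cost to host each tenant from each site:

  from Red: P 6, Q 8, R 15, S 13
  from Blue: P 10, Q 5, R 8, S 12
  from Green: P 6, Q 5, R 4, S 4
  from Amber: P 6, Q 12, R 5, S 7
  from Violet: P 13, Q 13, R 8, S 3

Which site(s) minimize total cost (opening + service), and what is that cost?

For any fixed open set, each tenant goes to its cheapest open site; total = fixed + service.
{Green}: P→Green 6, Q→Green 5, R→Green 4, S→Green 4. Service 19; fixed 2; total 21.
{Green, Violet}: P→Green 6, Q→Green 5, R→Green 4, S→Violet 3. Service 18; fixed 4; total 22.
{Green, Amber}: service 19 + fixed 4 = 23
{Red, Blue, Green, Amber, Violet}: P→Red 6, Q→Blue 5, R→Green 4, S→Violet 3. Service 18; fixed 14; total 32.
No other subset beats 21.

Open Green only; minimum total cost 21.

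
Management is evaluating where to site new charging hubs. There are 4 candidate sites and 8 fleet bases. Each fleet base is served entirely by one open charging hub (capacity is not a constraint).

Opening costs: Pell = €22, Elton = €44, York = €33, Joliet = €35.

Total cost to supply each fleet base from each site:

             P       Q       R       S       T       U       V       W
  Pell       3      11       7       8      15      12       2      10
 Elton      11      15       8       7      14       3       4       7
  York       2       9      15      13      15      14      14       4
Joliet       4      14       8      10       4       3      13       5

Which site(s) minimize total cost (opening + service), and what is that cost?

For any fixed open set, each fleet base goes to its cheapest open site; total = fixed + service.
{Pell}: P→Pell 3, Q→Pell 11, R→Pell 7, S→Pell 8, T→Pell 15, U→Pell 12, V→Pell 2, W→Pell 10. Service 68; fixed 22; total 90.
{Joliet}: service 61 + fixed 35 = 96
{Pell, Joliet}: service 43 + fixed 57 = 100
{Pell, Elton, York, Joliet}: P→York 2, Q→York 9, R→Pell 7, S→Elton 7, T→Joliet 4, U→Elton 3, V→Pell 2, W→York 4. Service 38; fixed 134; total 172.
(All 15 nonempty subsets were checked; Pell only is lowest.)

Open Pell only; minimum total cost 90.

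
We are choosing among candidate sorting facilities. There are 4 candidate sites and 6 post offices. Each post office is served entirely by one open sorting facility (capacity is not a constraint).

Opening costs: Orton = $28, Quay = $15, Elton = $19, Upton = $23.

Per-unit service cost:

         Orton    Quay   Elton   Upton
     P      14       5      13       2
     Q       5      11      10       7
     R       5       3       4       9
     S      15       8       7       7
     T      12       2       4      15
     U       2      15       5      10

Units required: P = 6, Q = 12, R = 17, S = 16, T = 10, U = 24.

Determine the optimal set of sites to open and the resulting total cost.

Open Orton, Quay and Upton; minimum total cost 369.

For any fixed open set, each post office goes to its cheapest open site; total = fixed + service.
{Orton, Quay, Upton}: P→Upton 2·6=12, Q→Orton 5·12=60, R→Quay 3·17=51, S→Upton 7·16=112, T→Quay 2·10=20, U→Orton 2·24=48. Service 303; fixed 66; total 369.
{Orton, Quay}: service 337 + fixed 43 = 380
{Orton, Quay, Elton}: service 321 + fixed 62 = 383
{Orton, Quay, Elton, Upton}: P→Upton 2·6=12, Q→Orton 5·12=60, R→Quay 3·17=51, S→Elton 7·16=112, T→Quay 2·10=20, U→Orton 2·24=48. Service 303; fixed 85; total 388.
No other subset beats 369.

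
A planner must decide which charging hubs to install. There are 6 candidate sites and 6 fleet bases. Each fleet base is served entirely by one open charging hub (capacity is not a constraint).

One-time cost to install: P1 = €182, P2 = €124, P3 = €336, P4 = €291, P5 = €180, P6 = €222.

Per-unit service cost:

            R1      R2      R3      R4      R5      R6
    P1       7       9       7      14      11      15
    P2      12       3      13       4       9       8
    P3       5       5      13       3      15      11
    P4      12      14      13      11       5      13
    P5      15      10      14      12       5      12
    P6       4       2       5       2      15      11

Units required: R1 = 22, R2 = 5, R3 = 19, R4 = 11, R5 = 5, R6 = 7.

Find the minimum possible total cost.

For any fixed open set, each fleet base goes to its cheapest open site; total = fixed + service.
{P6}: R1→P6 4·22=88, R2→P6 2·5=10, R3→P6 5·19=95, R4→P6 2·11=22, R5→P6 15·5=75, R6→P6 11·7=77. Service 367; fixed 222; total 589.
{P2, P6}: R1→P6 4·22=88, R2→P6 2·5=10, R3→P6 5·19=95, R4→P6 2·11=22, R5→P2 9·5=45, R6→P2 8·7=56. Service 316; fixed 346; total 662.
{P5, P6}: service 317 + fixed 402 = 719
{P1, P2, P3, P4, P5, P6}: service 296 + fixed 1335 = 1631
No other subset beats 589.

Minimum total cost: 589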